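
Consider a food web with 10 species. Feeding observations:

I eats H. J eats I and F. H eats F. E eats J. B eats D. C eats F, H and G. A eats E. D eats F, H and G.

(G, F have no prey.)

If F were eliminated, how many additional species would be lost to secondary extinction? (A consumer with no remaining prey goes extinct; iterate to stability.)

5

Remove F.
Round 1: H (all prey gone) → extinct.
Round 2: I (all prey gone) → extinct.
Round 3: J (all prey gone) → extinct.
Round 4: E (all prey gone) → extinct.
Round 5: A (all prey gone) → extinct.
No further losses. Total secondary extinctions: 5.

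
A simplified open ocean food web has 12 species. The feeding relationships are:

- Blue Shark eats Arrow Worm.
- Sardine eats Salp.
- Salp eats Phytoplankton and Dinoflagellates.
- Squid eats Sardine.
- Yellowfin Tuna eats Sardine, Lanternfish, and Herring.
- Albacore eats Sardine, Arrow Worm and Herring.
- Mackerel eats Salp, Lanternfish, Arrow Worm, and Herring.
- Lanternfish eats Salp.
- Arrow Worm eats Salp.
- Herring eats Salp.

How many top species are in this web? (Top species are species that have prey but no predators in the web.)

Top species (has prey, but nothing eats it): Albacore, Yellowfin Tuna, Blue Shark, Mackerel, Squid.
Count: 5.

5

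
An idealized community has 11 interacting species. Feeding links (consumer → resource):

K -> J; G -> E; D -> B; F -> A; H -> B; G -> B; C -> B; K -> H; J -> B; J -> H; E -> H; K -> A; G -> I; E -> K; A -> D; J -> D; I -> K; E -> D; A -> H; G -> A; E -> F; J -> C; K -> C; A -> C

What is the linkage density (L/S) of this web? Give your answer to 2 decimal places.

There are L = 24 links among S = 11 species.
L/S = 24/11 = 2.1818 ≈ 2.18.

L/S = 2.18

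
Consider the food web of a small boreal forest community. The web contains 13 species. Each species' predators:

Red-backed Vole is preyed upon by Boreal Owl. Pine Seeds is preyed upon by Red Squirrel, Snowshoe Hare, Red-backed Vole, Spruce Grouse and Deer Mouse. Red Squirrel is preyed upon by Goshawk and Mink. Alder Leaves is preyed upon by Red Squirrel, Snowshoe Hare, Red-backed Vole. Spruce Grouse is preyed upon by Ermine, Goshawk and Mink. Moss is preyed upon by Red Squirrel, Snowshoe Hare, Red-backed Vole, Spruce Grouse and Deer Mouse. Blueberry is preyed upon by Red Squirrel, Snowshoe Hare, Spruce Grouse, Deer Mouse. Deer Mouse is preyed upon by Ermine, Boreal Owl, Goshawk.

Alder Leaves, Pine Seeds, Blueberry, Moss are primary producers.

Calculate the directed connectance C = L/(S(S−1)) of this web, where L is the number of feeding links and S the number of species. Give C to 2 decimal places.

The web has S = 13 species and L = 26 feeding links.
C = L / (S(S−1)) = 26 / 156 = 0.1667 ≈ 0.17.

C = 0.17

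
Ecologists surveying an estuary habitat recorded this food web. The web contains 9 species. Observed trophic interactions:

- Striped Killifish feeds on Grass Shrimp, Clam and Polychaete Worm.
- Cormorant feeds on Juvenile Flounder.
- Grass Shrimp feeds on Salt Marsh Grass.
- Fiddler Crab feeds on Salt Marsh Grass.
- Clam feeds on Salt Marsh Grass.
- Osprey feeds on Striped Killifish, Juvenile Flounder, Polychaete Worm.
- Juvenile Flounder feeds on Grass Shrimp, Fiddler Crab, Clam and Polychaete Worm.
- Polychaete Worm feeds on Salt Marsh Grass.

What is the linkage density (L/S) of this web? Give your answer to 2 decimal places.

L/S = 1.67

There are L = 15 links among S = 9 species.
L/S = 15/9 = 1.6667 ≈ 1.67.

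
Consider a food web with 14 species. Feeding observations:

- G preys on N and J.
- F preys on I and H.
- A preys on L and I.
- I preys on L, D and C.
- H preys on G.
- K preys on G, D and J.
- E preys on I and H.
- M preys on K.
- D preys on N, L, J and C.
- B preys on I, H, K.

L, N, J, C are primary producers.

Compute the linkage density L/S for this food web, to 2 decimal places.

L/S = 1.64

There are L = 23 links among S = 14 species.
L/S = 23/14 = 1.6429 ≈ 1.64.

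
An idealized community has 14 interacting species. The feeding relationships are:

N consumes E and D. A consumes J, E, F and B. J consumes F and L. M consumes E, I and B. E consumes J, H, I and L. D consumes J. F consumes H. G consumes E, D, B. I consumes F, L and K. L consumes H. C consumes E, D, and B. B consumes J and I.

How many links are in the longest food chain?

One longest chain: H → L → J → E → N.
It has 5 species and 4 links.

4 links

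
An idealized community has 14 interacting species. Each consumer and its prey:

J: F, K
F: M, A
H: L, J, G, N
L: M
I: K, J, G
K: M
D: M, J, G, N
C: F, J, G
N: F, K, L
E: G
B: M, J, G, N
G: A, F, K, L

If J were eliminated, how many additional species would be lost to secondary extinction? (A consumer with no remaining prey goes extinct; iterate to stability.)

Remove J.
Every predator of it retains at least one other prey: B still has M, G, N; H still has L, G, N; C still has F, G; D still has M, G, N; I still has K, G.
No consumer loses all prey, so no secondary extinctions occur.

0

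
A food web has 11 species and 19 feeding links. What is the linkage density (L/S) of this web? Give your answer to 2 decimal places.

There are L = 19 links among S = 11 species.
L/S = 19/11 = 1.7273 ≈ 1.73.

L/S = 1.73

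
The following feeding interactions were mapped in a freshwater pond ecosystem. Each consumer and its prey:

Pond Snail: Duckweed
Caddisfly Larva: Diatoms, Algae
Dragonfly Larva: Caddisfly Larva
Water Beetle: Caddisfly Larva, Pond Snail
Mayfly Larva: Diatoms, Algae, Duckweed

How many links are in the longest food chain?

2 links

One longest chain: Diatoms → Caddisfly Larva → Water Beetle.
It has 3 species and 2 links.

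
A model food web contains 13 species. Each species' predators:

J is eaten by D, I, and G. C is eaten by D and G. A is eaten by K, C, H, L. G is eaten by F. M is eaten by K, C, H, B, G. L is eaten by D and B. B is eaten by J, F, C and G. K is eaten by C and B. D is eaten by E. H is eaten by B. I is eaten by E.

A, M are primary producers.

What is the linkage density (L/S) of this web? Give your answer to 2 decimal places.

There are L = 26 links among S = 13 species.
L/S = 26/13 = 2.0000 ≈ 2.00.

L/S = 2.00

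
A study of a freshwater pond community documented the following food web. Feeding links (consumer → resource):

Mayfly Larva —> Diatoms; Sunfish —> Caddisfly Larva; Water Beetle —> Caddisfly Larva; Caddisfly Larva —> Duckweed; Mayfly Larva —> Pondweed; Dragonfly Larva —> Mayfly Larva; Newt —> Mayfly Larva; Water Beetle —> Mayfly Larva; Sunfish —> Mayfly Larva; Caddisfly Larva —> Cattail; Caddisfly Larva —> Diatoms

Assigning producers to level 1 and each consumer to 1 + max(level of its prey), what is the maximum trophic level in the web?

3

Producers (level 1): Duckweed, Diatoms, Pondweed, Cattail.
Duckweed → Caddisfly Larva → Water Beetle gives Water Beetle level 3.
No species has a prey at level 3, so no species reaches level 4.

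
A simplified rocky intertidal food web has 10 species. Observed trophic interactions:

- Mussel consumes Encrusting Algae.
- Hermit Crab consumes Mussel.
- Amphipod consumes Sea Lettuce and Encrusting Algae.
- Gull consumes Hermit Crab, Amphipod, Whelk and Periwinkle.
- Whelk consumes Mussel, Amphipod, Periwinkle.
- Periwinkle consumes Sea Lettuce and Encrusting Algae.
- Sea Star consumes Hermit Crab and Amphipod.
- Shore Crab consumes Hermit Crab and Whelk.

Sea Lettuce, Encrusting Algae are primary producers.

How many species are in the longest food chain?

One longest chain: Encrusting Algae → Mussel → Hermit Crab → Sea Star.
It has 4 species and 3 links.

4 species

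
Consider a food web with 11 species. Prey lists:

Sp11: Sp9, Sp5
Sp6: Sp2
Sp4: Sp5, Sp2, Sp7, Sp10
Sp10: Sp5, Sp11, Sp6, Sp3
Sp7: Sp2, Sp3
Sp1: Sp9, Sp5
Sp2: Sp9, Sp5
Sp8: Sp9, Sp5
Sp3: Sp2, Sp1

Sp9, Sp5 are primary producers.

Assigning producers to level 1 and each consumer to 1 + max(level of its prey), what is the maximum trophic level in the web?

5

Producers (level 1): Sp9, Sp5.
Sp9 → Sp2 → Sp3 → Sp7 → Sp4 gives Sp4 level 5.
No species has a prey at level 5, so no species reaches level 6.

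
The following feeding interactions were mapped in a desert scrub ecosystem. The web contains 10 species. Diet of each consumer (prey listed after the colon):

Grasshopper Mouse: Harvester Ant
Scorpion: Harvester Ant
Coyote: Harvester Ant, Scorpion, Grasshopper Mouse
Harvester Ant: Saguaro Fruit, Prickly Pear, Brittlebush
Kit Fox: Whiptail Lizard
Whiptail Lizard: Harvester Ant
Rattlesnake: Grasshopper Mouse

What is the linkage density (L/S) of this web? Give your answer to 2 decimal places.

There are L = 11 links among S = 10 species.
L/S = 11/10 = 1.1000 ≈ 1.10.

L/S = 1.10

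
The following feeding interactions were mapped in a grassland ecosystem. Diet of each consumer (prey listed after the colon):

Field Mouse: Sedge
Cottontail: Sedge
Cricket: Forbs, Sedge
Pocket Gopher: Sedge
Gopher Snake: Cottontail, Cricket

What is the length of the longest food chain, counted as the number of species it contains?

One longest chain: Sedge → Cottontail → Gopher Snake.
It has 3 species and 2 links.

3 species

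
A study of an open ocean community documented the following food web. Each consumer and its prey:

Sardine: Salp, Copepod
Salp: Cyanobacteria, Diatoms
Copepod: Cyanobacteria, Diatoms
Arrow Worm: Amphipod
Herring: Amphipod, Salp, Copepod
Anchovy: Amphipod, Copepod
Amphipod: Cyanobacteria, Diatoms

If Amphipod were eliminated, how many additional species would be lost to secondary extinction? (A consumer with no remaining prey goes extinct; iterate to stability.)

1

Remove Amphipod.
Round 1: Arrow Worm (all prey gone) → extinct.
No further losses. Total secondary extinctions: 1.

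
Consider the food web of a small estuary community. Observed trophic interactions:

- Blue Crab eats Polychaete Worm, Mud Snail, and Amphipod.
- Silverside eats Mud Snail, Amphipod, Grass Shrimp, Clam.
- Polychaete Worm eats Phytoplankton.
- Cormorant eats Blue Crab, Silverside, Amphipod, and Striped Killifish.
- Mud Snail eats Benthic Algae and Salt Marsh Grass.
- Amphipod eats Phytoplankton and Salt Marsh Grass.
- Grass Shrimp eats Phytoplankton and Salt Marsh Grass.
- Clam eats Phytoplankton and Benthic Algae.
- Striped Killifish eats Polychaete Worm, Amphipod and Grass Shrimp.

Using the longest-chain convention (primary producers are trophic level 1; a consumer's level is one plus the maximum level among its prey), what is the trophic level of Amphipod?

Salt Marsh Grass is a producer → level 1.
Amphipod eats Salt Marsh Grass (level 1); other prey at levels: Phytoplankton 1 → level 2.

Trophic level 2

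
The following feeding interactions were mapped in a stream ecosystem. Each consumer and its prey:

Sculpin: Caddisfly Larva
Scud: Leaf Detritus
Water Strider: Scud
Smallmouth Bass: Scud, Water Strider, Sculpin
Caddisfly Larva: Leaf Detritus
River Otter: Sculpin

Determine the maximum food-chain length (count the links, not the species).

One longest chain: Leaf Detritus → Caddisfly Larva → Sculpin → River Otter.
It has 4 species and 3 links.

3 links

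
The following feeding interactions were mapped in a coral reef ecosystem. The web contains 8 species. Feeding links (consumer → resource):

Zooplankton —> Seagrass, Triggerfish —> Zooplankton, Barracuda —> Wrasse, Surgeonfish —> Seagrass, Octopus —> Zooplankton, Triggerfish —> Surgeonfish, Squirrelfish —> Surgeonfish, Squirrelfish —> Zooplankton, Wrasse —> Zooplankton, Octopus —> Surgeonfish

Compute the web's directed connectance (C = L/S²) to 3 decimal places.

C = 0.156

The web has S = 8 species and L = 10 feeding links.
C = L / S² = 10 / 64 = 0.1562 ≈ 0.156.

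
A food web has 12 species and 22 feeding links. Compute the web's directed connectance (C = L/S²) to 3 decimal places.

The web has S = 12 species and L = 22 feeding links.
C = L / S² = 22 / 144 = 0.1528 ≈ 0.153.

C = 0.153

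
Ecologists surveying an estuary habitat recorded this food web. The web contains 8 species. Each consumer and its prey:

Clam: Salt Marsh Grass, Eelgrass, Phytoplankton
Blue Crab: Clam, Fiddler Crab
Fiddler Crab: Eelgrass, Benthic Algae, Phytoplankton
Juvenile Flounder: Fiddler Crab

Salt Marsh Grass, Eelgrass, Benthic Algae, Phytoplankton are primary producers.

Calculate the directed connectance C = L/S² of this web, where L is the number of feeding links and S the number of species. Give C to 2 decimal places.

C = 0.14

The web has S = 8 species and L = 9 feeding links.
C = L / S² = 9 / 64 = 0.1406 ≈ 0.14.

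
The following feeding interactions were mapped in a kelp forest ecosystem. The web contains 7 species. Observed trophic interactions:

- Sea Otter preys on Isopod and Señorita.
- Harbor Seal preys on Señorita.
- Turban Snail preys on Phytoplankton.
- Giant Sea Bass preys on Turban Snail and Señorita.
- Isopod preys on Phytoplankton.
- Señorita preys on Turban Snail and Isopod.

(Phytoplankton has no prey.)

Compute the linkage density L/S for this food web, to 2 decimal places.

There are L = 9 links among S = 7 species.
L/S = 9/7 = 1.2857 ≈ 1.29.

L/S = 1.29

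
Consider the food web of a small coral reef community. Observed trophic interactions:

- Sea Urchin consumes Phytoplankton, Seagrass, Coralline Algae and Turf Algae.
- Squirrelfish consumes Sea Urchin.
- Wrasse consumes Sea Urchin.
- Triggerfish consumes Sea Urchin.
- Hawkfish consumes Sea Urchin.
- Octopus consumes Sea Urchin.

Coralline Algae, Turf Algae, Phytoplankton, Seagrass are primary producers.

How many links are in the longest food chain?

One longest chain: Coralline Algae → Sea Urchin → Wrasse.
It has 3 species and 2 links.

2 links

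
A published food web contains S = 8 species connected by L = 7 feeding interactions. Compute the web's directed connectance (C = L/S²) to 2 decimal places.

C = 0.11

The web has S = 8 species and L = 7 feeding links.
C = L / S² = 7 / 64 = 0.1094 ≈ 0.11.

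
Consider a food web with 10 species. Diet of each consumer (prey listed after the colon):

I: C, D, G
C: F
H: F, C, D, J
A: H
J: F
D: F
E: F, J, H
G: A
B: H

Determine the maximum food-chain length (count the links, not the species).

One longest chain: F → C → H → A → G → I.
It has 6 species and 5 links.

5 links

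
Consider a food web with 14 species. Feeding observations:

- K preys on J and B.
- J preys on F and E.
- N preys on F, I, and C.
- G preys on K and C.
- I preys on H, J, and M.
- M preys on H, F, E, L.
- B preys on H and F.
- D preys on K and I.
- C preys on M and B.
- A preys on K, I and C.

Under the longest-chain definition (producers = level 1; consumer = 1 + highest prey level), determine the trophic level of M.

Trophic level 2

H is a producer → level 1.
M eats H (level 1); other prey at levels: F 1, E 1, L 1 → level 2.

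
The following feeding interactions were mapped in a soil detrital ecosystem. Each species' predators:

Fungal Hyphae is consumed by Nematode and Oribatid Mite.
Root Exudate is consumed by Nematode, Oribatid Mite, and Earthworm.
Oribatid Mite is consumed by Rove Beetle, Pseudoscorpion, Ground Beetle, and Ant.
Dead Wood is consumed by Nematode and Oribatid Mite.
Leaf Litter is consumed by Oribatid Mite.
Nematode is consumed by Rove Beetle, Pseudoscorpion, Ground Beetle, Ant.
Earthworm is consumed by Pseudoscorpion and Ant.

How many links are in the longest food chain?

One longest chain: Root Exudate → Nematode → Rove Beetle.
It has 3 species and 2 links.

2 links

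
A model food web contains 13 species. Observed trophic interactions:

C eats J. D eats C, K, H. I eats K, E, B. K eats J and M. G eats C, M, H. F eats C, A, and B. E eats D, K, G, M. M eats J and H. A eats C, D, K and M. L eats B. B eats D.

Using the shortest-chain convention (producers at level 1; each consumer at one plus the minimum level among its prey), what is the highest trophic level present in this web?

Producers (level 1): H, J.
Following each consumer down to its lowest-level prey: H → D → B → L (levels 1 through 4).
All prey of L (B 3) are at level 3 or above, so L is at level 1 + 3 = 4.
Every consumer has at least one prey at level 3 or below, so none exceeds level 4.

4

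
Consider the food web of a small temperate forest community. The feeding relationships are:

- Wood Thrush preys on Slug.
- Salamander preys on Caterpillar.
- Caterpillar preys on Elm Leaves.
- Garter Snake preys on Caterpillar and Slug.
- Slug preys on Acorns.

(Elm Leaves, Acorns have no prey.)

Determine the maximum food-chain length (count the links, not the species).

One longest chain: Acorns → Slug → Garter Snake.
It has 3 species and 2 links.

2 links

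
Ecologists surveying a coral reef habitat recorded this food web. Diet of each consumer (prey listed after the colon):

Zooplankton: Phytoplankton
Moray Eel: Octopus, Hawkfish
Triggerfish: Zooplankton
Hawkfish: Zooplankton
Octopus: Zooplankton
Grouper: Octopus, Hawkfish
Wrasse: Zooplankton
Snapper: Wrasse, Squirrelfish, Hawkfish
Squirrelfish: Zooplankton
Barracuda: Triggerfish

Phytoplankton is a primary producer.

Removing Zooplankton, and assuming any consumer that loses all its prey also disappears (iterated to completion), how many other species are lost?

9

Remove Zooplankton.
Round 1: Wrasse (all prey gone), Squirrelfish (all prey gone), Octopus (all prey gone), Triggerfish (all prey gone), Hawkfish (all prey gone) → extinct.
Round 2: Moray Eel (all prey gone), Grouper (all prey gone), Snapper (all prey gone), Barracuda (all prey gone) → extinct.
No further losses. Total secondary extinctions: 9.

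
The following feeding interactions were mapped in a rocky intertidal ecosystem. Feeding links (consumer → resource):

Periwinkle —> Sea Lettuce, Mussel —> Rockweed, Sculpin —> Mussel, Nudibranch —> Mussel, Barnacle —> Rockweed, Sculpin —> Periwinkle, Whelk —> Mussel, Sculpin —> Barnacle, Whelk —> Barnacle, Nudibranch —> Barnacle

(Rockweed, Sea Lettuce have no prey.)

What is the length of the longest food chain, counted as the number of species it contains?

One longest chain: Rockweed → Mussel → Sculpin.
It has 3 species and 2 links.

3 species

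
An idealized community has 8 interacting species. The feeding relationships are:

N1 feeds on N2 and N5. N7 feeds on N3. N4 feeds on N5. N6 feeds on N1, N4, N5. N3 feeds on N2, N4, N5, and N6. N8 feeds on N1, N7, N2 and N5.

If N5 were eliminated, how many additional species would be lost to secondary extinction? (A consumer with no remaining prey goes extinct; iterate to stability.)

1

Remove N5.
Round 1: N4 (all prey gone) → extinct.
No further losses. Total secondary extinctions: 1.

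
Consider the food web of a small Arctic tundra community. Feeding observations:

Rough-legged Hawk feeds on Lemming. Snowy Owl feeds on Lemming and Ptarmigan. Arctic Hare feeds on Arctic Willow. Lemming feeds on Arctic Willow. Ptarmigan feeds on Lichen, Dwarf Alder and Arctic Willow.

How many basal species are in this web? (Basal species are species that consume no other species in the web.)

3

Basal species (no prey listed): Dwarf Alder, Lichen, Arctic Willow.
Count: 3.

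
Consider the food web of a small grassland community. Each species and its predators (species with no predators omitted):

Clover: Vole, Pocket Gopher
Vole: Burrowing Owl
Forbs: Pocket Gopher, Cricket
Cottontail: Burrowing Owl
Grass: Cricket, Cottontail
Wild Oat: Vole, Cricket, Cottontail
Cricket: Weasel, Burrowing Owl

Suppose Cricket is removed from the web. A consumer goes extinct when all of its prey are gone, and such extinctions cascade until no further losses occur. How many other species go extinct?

1

Remove Cricket.
Round 1: Weasel (all prey gone) → extinct.
No further losses. Total secondary extinctions: 1.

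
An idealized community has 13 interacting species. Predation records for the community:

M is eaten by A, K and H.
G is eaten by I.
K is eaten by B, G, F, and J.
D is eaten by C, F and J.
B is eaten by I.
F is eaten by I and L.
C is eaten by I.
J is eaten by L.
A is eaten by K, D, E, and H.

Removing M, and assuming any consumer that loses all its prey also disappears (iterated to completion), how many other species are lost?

Remove M.
Round 1: A (all prey gone) → extinct.
Round 2: K (all prey gone), E (all prey gone), D (all prey gone), H (all prey gone) → extinct.
Round 3: J (all prey gone), F (all prey gone), B (all prey gone), C (all prey gone), G (all prey gone) → extinct.
Round 4: I (all prey gone), L (all prey gone) → extinct.
No further losses. Total secondary extinctions: 12.

12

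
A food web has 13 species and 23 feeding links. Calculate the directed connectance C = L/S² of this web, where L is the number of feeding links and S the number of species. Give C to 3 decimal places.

The web has S = 13 species and L = 23 feeding links.
C = L / S² = 23 / 169 = 0.1361 ≈ 0.136.

C = 0.136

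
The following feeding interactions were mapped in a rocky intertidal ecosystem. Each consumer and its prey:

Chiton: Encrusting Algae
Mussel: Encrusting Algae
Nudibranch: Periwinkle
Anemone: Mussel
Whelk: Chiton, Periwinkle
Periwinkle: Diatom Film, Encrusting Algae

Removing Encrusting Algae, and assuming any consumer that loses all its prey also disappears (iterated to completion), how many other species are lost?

Remove Encrusting Algae.
Round 1: Chiton (all prey gone), Mussel (all prey gone) → extinct.
Round 2: Anemone (all prey gone) → extinct.
No further losses. Total secondary extinctions: 3.

3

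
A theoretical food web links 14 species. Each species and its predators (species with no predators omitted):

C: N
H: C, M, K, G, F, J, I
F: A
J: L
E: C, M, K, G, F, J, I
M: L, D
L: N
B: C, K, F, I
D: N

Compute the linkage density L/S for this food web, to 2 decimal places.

L/S = 1.79

There are L = 25 links among S = 14 species.
L/S = 25/14 = 1.7857 ≈ 1.79.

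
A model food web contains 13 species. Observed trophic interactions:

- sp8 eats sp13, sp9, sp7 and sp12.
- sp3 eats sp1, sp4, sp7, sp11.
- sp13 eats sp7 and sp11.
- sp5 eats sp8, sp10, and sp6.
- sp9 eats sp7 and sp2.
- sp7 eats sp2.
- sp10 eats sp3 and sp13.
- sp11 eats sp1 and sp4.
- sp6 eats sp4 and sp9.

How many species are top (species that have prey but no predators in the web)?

1

Top species (has prey, but nothing eats it): sp5.
Count: 1.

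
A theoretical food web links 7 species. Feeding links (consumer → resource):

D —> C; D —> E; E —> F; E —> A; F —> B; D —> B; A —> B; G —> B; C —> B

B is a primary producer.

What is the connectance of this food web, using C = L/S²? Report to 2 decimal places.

C = 0.18

The web has S = 7 species and L = 9 feeding links.
C = L / S² = 9 / 49 = 0.1837 ≈ 0.18.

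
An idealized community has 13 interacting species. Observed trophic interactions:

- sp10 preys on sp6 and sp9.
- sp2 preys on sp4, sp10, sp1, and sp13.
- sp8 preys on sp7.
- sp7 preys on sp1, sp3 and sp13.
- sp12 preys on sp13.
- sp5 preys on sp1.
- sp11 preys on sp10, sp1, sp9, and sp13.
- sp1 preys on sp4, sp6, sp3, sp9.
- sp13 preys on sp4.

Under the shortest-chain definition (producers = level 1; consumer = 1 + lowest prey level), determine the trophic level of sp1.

Trophic level 2

sp4 is a producer → level 1.
sp1 eats sp4 → level 2.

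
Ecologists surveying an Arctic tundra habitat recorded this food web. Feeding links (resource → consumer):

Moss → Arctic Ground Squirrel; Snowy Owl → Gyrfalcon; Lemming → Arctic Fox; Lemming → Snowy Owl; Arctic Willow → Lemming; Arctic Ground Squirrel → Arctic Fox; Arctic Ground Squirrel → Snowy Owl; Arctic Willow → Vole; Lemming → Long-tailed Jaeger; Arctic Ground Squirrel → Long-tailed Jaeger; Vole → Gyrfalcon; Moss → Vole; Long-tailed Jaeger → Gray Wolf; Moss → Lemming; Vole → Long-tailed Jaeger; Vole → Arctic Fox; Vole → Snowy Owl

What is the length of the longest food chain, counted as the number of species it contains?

One longest chain: Arctic Willow → Vole → Long-tailed Jaeger → Gray Wolf.
It has 4 species and 3 links.

4 species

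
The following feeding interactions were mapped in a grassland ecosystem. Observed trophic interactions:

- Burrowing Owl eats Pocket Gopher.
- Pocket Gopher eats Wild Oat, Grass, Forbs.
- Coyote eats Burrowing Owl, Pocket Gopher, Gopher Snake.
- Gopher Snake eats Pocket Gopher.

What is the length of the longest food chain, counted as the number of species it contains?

4 species

One longest chain: Forbs → Pocket Gopher → Burrowing Owl → Coyote.
It has 4 species and 3 links.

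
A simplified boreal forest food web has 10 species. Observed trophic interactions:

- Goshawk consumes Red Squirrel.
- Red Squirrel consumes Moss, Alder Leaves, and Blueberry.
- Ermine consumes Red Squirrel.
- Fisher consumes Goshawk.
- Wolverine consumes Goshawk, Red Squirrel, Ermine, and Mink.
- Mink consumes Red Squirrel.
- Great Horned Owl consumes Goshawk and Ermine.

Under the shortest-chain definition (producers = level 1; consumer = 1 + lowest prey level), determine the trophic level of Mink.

Trophic level 3

Moss is a producer → level 1.
Red Squirrel eats Moss → level 2.
Mink eats Red Squirrel → level 3.
No prey of Mink is below level 2, so 3 is the minimum.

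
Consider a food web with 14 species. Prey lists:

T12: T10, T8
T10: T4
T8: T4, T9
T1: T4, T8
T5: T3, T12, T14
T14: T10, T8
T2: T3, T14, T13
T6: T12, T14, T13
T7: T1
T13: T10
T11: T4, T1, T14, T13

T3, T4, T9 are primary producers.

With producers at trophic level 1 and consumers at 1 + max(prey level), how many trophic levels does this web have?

Producers (level 1): T3, T4, T9.
T4 → T10 → T13 → T11 gives T11 level 4.
No species has a prey at level 4, so no species reaches level 5.

4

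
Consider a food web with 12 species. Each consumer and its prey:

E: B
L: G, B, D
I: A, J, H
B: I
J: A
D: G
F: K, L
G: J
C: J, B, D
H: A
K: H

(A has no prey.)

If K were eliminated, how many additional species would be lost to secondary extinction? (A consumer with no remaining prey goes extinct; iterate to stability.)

Remove K.
Every predator of it retains at least one other prey: F still has L.
No consumer loses all prey, so no secondary extinctions occur.

0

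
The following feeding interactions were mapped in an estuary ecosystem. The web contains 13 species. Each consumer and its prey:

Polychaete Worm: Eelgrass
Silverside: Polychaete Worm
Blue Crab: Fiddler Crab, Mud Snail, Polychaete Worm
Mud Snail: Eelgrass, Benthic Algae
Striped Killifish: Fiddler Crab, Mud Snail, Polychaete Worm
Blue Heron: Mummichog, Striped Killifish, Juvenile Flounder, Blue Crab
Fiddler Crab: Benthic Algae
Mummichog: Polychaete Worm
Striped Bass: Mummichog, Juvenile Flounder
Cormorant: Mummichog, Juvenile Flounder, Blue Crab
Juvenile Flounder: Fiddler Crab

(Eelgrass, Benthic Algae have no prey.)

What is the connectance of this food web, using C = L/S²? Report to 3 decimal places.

C = 0.130

The web has S = 13 species and L = 22 feeding links.
C = L / S² = 22 / 169 = 0.1302 ≈ 0.130.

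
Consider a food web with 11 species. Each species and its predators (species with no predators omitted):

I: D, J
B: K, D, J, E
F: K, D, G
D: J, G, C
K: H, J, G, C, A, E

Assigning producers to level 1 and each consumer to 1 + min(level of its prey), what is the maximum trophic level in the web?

3

Producers (level 1): B, F, I.
Following each consumer down to its lowest-level prey: B → K → H (levels 1 through 3).
All prey of H (K 2) are at level 2 or above, so H is at level 1 + 2 = 3.
Every consumer has at least one prey at level 2 or below, so none exceeds level 3.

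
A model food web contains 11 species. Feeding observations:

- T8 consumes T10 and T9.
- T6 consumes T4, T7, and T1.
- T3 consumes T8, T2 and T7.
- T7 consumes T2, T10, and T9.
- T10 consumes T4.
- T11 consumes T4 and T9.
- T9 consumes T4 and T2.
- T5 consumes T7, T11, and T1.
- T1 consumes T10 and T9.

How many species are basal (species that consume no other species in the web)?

2

Basal species (no prey listed): T2, T4.
Count: 2.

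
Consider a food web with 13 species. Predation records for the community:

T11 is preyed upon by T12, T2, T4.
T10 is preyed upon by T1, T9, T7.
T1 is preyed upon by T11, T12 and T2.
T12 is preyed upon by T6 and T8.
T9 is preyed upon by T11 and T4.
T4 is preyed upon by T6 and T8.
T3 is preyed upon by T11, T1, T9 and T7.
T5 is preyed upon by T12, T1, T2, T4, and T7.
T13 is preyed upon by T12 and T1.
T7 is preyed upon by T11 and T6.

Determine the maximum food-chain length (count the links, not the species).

One longest chain: T10 → T9 → T11 → T12 → T6.
It has 5 species and 4 links.

4 links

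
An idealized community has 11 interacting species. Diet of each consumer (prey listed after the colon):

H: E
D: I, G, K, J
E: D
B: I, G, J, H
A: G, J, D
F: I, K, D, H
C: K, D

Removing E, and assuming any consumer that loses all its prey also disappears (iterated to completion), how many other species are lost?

1

Remove E.
Round 1: H (all prey gone) → extinct.
No further losses. Total secondary extinctions: 1.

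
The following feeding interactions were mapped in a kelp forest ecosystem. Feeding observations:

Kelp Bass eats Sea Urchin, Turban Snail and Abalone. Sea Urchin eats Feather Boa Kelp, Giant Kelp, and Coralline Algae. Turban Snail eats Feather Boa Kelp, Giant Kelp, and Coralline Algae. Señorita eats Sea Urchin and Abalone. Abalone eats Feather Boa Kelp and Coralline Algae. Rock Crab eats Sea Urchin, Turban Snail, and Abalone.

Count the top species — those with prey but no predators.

3

Top species (has prey, but nothing eats it): Señorita, Rock Crab, Kelp Bass.
Count: 3.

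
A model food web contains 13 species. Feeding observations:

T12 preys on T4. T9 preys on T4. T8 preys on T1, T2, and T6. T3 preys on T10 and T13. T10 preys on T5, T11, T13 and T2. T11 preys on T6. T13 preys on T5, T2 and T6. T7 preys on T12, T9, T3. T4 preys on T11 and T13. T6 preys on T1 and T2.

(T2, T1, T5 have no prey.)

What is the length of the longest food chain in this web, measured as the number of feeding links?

5 links

One longest chain: T2 → T6 → T11 → T10 → T3 → T7.
It has 6 species and 5 links.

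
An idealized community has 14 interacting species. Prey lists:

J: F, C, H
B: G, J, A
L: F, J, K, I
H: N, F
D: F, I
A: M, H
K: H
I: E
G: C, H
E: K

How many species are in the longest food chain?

One longest chain: N → H → K → E → I → L.
It has 6 species and 5 links.

6 species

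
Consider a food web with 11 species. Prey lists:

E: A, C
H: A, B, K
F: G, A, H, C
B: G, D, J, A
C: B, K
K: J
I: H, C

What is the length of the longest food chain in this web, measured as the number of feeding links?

One longest chain: G → B → C → E.
It has 4 species and 3 links.

3 links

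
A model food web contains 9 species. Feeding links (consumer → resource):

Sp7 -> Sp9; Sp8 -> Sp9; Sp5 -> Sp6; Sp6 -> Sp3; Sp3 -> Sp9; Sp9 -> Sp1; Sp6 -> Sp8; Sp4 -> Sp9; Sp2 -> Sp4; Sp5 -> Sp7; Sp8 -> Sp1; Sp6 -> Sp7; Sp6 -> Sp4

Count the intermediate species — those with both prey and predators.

Intermediate species (has both prey and predators): Sp9, Sp7, Sp8, Sp3, Sp4, Sp6.
Count: 6.

6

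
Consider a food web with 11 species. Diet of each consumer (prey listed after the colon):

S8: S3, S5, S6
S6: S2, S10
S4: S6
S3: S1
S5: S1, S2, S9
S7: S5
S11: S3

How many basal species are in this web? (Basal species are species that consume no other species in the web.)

Basal species (no prey listed): S1, S2, S10, S9.
Count: 4.

4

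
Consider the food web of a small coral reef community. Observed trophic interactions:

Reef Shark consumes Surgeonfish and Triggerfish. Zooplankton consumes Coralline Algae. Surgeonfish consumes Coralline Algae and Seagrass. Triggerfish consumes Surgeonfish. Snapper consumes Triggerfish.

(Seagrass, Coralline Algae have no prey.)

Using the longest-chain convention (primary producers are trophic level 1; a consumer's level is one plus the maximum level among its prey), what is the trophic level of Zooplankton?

Trophic level 2

Coralline Algae is a producer → level 1.
Zooplankton eats Coralline Algae → level 2.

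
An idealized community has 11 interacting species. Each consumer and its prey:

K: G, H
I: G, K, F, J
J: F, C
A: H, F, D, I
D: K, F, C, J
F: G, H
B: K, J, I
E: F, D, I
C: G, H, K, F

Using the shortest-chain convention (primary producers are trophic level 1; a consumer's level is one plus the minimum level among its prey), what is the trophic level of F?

Trophic level 2

G is a producer → level 1.
F eats G → level 2.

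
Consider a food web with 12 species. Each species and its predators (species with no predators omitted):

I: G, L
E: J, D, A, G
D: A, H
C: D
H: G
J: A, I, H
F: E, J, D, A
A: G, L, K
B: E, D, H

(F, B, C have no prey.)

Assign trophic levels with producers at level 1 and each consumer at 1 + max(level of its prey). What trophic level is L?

F is a producer → level 1.
E eats F (level 1); other prey at levels: B 1 → level 2.
J eats E (level 2); other prey at levels: F 1 → level 3.
A eats J (level 3); other prey at levels: F 1, E 2, D 3 → level 4.
L eats A (level 4); other prey at levels: I 4 → level 5.

Trophic level 5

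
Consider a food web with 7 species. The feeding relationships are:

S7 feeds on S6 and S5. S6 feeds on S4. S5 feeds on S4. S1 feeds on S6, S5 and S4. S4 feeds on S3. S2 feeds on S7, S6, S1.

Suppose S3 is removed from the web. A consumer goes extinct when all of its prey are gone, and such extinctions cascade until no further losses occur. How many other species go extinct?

Remove S3.
Round 1: S4 (all prey gone) → extinct.
Round 2: S6 (all prey gone), S5 (all prey gone) → extinct.
Round 3: S1 (all prey gone), S7 (all prey gone) → extinct.
Round 4: S2 (all prey gone) → extinct.
No further losses. Total secondary extinctions: 6.

6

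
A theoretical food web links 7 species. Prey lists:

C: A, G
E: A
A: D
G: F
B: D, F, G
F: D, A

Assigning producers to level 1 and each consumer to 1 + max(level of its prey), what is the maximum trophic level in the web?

Producers (level 1): D.
D → A → F → G → C gives C level 5.
No species has a prey at level 5, so no species reaches level 6.

5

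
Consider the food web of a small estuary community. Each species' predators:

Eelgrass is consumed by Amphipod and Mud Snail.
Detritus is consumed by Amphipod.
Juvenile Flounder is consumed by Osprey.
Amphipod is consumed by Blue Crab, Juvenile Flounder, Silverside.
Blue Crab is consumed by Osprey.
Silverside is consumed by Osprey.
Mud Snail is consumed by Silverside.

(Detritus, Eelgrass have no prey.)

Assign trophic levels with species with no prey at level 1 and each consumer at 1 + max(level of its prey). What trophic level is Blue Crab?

Detritus has no prey (basal) → level 1.
Amphipod eats Detritus (level 1); other prey at levels: Eelgrass 1 → level 2.
Blue Crab eats Amphipod → level 3.

Trophic level 3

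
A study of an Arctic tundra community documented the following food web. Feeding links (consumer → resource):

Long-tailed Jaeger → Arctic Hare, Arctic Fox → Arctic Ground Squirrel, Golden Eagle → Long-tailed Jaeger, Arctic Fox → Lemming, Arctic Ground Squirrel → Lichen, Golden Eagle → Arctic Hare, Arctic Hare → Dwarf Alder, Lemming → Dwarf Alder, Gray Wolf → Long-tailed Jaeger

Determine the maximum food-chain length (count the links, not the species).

One longest chain: Dwarf Alder → Arctic Hare → Long-tailed Jaeger → Gray Wolf.
It has 4 species and 3 links.

3 links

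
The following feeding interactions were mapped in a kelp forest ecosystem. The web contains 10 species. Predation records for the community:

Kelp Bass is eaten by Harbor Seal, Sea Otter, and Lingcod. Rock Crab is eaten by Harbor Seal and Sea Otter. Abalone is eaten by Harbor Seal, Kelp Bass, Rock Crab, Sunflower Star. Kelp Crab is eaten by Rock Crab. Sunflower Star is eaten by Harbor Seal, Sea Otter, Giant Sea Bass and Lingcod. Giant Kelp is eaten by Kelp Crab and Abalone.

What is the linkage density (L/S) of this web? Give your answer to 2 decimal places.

L/S = 1.60

There are L = 16 links among S = 10 species.
L/S = 16/10 = 1.6000 ≈ 1.60.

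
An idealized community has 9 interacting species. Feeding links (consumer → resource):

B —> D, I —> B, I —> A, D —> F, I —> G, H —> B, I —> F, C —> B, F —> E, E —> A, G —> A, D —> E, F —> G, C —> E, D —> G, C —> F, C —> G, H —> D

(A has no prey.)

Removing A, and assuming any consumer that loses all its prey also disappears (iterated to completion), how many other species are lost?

Remove A.
Round 1: G (all prey gone), E (all prey gone) → extinct.
Round 2: F (all prey gone) → extinct.
Round 3: D (all prey gone) → extinct.
Round 4: B (all prey gone) → extinct.
Round 5: I (all prey gone), H (all prey gone), C (all prey gone) → extinct.
No further losses. Total secondary extinctions: 8.

8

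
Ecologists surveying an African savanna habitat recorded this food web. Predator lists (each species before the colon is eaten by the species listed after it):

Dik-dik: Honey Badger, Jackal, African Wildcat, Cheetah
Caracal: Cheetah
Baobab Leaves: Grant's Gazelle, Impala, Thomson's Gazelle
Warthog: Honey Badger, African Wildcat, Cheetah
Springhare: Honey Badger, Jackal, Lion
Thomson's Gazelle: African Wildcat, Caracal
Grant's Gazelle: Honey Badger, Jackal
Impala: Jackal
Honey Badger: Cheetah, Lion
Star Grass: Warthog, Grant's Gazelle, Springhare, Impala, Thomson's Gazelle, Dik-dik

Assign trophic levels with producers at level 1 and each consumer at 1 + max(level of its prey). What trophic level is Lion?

Trophic level 4

Star Grass is a producer → level 1.
Warthog eats Star Grass → level 2.
Honey Badger eats Warthog (level 2); other prey at levels: Grant's Gazelle 2, Springhare 2, Dik-dik 2 → level 3.
Lion eats Honey Badger (level 3); other prey at levels: Springhare 2 → level 4.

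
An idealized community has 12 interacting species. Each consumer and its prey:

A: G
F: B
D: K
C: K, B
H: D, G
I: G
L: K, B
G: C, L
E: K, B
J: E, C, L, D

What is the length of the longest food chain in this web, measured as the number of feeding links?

One longest chain: K → C → G → H.
It has 4 species and 3 links.

3 links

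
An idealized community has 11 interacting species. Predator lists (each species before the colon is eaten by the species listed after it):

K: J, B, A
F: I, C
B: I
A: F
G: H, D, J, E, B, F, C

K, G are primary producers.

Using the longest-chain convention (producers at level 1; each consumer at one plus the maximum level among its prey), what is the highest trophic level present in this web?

Producers (level 1): K, G.
K → A → F → C gives C level 4.
No species has a prey at level 4, so no species reaches level 5.

4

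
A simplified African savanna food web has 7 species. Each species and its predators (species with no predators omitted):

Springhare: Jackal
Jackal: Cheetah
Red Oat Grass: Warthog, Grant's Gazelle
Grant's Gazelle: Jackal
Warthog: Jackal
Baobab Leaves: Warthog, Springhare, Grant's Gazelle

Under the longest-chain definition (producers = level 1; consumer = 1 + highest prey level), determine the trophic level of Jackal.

Red Oat Grass is a producer → level 1.
Warthog eats Red Oat Grass (level 1); other prey at levels: Baobab Leaves 1 → level 2.
Jackal eats Warthog (level 2); other prey at levels: Springhare 2, Grant's Gazelle 2 → level 3.

Trophic level 3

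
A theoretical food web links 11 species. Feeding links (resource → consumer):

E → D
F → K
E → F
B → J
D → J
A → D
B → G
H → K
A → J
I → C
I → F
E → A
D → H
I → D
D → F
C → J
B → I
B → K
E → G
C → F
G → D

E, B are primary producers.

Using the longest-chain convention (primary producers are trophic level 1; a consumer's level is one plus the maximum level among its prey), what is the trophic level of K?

E is a producer → level 1.
A eats E → level 2.
D eats A (level 2); other prey at levels: E 1, G 2, I 2 → level 3.
F eats D (level 3); other prey at levels: E 1, I 2, C 3 → level 4.
K eats F (level 4); other prey at levels: B 1, H 4 → level 5.

Trophic level 5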